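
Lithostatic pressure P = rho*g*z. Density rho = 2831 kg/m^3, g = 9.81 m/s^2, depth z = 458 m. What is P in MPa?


P = rho * g * z / 1e6
= 2831 * 9.81 * 458 / 1e6
= 12719626.38 / 1e6
= 12.7196 MPa

12.7196


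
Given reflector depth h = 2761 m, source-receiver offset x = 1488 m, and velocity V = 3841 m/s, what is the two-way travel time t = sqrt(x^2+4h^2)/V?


x^2 + 4h^2 = 1488^2 + 4*2761^2 = 2214144 + 30492484 = 32706628
sqrt(32706628) = 5718.9709
t = 5718.9709 / 3841 = 1.4889 s

1.4889


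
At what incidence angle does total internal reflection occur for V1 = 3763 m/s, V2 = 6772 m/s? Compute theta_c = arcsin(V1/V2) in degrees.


V1/V2 = 3763/6772 = 0.55567
theta_c = arcsin(0.55567) = 33.7569 degrees

33.7569


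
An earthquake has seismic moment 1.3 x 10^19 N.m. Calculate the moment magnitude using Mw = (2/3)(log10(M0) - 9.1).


log10(M0) = log10(1.3 x 10^19) = 19.1139
Mw = 2/3 * (19.1139 - 9.1)
= 2/3 * 10.0139
= 6.68

6.68


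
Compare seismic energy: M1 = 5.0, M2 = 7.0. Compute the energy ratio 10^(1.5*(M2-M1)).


M2 - M1 = 7.0 - 5.0 = 2.0
1.5 * 2.0 = 3.0
ratio = 10^3.0 = 1000.0

1000.0


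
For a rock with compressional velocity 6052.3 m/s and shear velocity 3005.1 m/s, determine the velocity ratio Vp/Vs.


Vp/Vs = 6052.3 / 3005.1
= 2.014

2.014


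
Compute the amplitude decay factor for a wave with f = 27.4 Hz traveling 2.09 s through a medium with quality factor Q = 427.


pi*f*t/Q = pi*27.4*2.09/427 = 0.421327
A/A0 = exp(-0.421327) = 0.656176

0.656176


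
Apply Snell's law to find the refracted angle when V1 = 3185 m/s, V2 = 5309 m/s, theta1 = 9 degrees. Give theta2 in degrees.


sin(theta1) = sin(9 deg) = 0.156434
sin(theta2) = V2/V1 * sin(theta1) = 5309/3185 * 0.156434 = 0.260757
theta2 = arcsin(0.260757) = 15.115 degrees

15.115


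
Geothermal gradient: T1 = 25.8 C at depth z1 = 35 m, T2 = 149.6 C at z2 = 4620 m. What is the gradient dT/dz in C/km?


dT = 149.6 - 25.8 = 123.8 C
dz = 4620 - 35 = 4585 m
gradient = dT/dz * 1000 = 123.8/4585 * 1000 = 27.0011 C/km

27.0011


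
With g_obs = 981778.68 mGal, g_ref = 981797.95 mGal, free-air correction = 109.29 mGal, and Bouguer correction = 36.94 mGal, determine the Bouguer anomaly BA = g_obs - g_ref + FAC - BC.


BA = g_obs - g_ref + FAC - BC
= 981778.68 - 981797.95 + 109.29 - 36.94
= 53.08 mGal

53.08


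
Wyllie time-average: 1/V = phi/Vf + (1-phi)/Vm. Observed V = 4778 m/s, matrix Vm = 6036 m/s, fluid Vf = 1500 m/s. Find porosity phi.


1/V - 1/Vm = 1/4778 - 1/6036 = 4.362e-05
1/Vf - 1/Vm = 1/1500 - 1/6036 = 0.00050099
phi = 4.362e-05 / 0.00050099 = 0.0871

0.0871


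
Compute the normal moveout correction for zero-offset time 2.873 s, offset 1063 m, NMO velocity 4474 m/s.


x/Vnmo = 1063/4474 = 0.237595
(x/Vnmo)^2 = 0.056451
t0^2 = 8.254129
sqrt(8.254129 + 0.056451) = 2.882808
dt = 2.882808 - 2.873 = 0.009808

0.009808


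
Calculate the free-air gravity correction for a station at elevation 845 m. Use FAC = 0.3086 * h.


FAC = 0.3086 * h
= 0.3086 * 845
= 260.767 mGal

260.767


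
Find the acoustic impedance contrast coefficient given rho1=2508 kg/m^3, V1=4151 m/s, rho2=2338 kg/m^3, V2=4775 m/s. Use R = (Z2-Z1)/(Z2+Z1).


Z1 = 2508 * 4151 = 10410708
Z2 = 2338 * 4775 = 11163950
R = (11163950 - 10410708) / (11163950 + 10410708) = 753242 / 21574658 = 0.0349

0.0349


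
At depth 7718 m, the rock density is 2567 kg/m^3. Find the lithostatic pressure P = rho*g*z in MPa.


P = rho * g * z / 1e6
= 2567 * 9.81 * 7718 / 1e6
= 194356759.86 / 1e6
= 194.3568 MPa

194.3568


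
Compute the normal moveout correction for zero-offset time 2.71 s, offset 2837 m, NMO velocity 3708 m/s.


x/Vnmo = 2837/3708 = 0.765102
(x/Vnmo)^2 = 0.585382
t0^2 = 7.3441
sqrt(7.3441 + 0.585382) = 2.815934
dt = 2.815934 - 2.71 = 0.105934

0.105934


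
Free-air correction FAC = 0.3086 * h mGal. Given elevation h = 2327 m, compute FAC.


FAC = 0.3086 * h
= 0.3086 * 2327
= 718.1122 mGal

718.1122


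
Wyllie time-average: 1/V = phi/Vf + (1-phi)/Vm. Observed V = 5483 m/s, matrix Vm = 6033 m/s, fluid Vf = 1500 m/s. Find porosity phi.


1/V - 1/Vm = 1/5483 - 1/6033 = 1.663e-05
1/Vf - 1/Vm = 1/1500 - 1/6033 = 0.00050091
phi = 1.663e-05 / 0.00050091 = 0.0332

0.0332


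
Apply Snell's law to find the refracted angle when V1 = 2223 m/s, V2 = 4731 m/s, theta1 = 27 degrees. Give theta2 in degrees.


sin(theta1) = sin(27 deg) = 0.45399
sin(theta2) = V2/V1 * sin(theta1) = 4731/2223 * 0.45399 = 0.966185
theta2 = arcsin(0.966185) = 75.0575 degrees

75.0575


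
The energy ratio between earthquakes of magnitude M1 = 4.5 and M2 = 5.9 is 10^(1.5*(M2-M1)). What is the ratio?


M2 - M1 = 5.9 - 4.5 = 1.4
1.5 * 1.4 = 2.1
ratio = 10^2.1 = 125.89

125.89


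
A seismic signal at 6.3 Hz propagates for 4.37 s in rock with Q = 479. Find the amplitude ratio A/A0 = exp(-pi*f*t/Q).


pi*f*t/Q = pi*6.3*4.37/479 = 0.180566
A/A0 = exp(-0.180566) = 0.834797

0.834797


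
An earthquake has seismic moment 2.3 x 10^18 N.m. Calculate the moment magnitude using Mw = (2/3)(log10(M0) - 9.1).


log10(M0) = log10(2.3 x 10^18) = 18.3617
Mw = 2/3 * (18.3617 - 9.1)
= 2/3 * 9.2617
= 6.17

6.17


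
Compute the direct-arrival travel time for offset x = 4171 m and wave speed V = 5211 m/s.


t = x / V
= 4171 / 5211
= 0.8004 s

0.8004


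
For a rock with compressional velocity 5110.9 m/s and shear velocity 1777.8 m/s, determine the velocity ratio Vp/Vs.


Vp/Vs = 5110.9 / 1777.8
= 2.8748

2.8748


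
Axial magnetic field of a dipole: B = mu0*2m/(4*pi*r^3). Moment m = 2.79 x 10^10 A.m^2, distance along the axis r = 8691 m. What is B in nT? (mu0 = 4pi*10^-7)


m = 2.79 x 10^10 = 27900000000 A.m^2
2m = 55800000000 A.m^2
r^3 = 8691^3 = 656461483371
B = (4pi*10^-7) * 55800000000 / (4*pi * 656461483371) * 1e9
= 70120.348028 / 8249338294091.97 * 1e9
= 8.5001 nT

8.5001


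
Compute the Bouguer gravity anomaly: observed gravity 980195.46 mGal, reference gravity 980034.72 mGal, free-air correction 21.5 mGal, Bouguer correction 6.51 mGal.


BA = g_obs - g_ref + FAC - BC
= 980195.46 - 980034.72 + 21.5 - 6.51
= 175.73 mGal

175.73


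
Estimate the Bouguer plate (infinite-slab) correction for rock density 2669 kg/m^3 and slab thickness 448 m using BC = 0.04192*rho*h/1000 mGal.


BC = 0.04192 * rho * h / 1000
= 0.04192 * 2669 * 448 / 1000
= 50.1242 mGal

50.1242


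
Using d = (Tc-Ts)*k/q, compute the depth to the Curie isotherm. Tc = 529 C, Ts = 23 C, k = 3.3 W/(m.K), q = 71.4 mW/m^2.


T_Curie - T_surf = 529 - 23 = 506 C
Convert q to W/m^2: 71.4 mW/m^2 = 0.0714 W/m^2
d = 506 * 3.3 / 0.0714 = 23386.55 m

23386.55


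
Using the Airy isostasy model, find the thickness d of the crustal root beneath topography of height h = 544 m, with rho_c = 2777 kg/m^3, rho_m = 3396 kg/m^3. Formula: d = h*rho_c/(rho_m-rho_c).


rho_m - rho_c = 3396 - 2777 = 619
d = 544 * 2777 / 619
= 1510688 / 619
= 2440.53 m

2440.53


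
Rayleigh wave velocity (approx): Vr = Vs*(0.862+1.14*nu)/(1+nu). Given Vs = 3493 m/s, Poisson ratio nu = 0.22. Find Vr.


Numerator factor = 0.862 + 1.14*0.22 = 1.1128
Denominator = 1 + 0.22 = 1.22
Vr = 3493 * 1.1128 / 1.22 = 3186.07 m/s

3186.07


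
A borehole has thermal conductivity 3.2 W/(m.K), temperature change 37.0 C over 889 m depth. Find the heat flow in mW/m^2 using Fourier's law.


q = k * dT / dz * 1000
= 3.2 * 37.0 / 889 * 1000
= 0.133183 * 1000
= 133.1834 mW/m^2

133.1834


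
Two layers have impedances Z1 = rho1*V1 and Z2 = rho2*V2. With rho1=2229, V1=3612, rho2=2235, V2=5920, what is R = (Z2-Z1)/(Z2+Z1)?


Z1 = 2229 * 3612 = 8051148
Z2 = 2235 * 5920 = 13231200
R = (13231200 - 8051148) / (13231200 + 8051148) = 5180052 / 21282348 = 0.2434

0.2434


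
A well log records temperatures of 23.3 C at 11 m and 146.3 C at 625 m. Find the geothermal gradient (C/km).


dT = 146.3 - 23.3 = 123.0 C
dz = 625 - 11 = 614 m
gradient = dT/dz * 1000 = 123.0/614 * 1000 = 200.3257 C/km

200.3257


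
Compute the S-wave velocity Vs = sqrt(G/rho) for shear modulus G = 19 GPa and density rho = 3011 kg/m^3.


Convert G to Pa: G = 19e9 Pa
Compute G/rho = 19e9 / 3011 = 6310195.9482
Vs = sqrt(6310195.9482) = 2512.01 m/s

2512.01


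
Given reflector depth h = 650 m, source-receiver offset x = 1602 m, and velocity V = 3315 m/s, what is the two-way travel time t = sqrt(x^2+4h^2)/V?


x^2 + 4h^2 = 1602^2 + 4*650^2 = 2566404 + 1690000 = 4256404
sqrt(4256404) = 2063.1054
t = 2063.1054 / 3315 = 0.6224 s

0.6224


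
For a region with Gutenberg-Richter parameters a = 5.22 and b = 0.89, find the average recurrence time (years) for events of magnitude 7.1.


log10(N) = 5.22 - 0.89*7.1 = -1.099
N = 10^-1.099 = 0.079616
T = 1/N = 1/0.079616 = 12.5603 years

12.5603


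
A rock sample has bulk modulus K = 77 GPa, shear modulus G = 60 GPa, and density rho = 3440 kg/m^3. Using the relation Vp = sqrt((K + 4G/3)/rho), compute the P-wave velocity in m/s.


First compute the effective modulus:
K + 4G/3 = 77e9 + 4*60e9/3 = 157000000000.0 Pa
Then divide by density:
157000000000.0 / 3440 = 45639534.8837 Pa/(kg/m^3)
Take the square root:
Vp = sqrt(45639534.8837) = 6755.7 m/s

6755.7


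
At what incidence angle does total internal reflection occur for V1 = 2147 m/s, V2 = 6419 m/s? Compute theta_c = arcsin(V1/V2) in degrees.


V1/V2 = 2147/6419 = 0.334476
theta_c = arcsin(0.334476) = 19.5407 degrees

19.5407


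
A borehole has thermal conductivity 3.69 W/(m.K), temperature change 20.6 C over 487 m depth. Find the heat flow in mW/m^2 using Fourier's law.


q = k * dT / dz * 1000
= 3.69 * 20.6 / 487 * 1000
= 0.156086 * 1000
= 156.0862 mW/m^2

156.0862


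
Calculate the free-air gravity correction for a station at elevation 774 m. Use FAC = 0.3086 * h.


FAC = 0.3086 * h
= 0.3086 * 774
= 238.8564 mGal

238.8564


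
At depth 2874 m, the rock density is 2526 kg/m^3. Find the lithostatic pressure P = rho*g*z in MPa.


P = rho * g * z / 1e6
= 2526 * 9.81 * 2874 / 1e6
= 71217892.44 / 1e6
= 71.2179 MPa

71.2179


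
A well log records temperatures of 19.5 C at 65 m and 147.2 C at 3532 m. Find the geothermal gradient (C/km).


dT = 147.2 - 19.5 = 127.7 C
dz = 3532 - 65 = 3467 m
gradient = dT/dz * 1000 = 127.7/3467 * 1000 = 36.833 C/km

36.833


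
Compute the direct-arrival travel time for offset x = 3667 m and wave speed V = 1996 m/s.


t = x / V
= 3667 / 1996
= 1.8372 s

1.8372


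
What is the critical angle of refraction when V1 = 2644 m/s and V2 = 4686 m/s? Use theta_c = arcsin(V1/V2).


V1/V2 = 2644/4686 = 0.564234
theta_c = arcsin(0.564234) = 34.3491 degrees

34.3491


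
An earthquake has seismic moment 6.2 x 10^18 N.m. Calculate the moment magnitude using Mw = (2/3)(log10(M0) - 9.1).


log10(M0) = log10(6.2 x 10^18) = 18.7924
Mw = 2/3 * (18.7924 - 9.1)
= 2/3 * 9.6924
= 6.46

6.46


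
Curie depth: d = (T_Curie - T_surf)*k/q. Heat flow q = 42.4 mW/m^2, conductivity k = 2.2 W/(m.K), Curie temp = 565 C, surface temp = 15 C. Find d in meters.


T_Curie - T_surf = 565 - 15 = 550 C
Convert q to W/m^2: 42.4 mW/m^2 = 0.0424 W/m^2
d = 550 * 2.2 / 0.0424 = 28537.74 m

28537.74


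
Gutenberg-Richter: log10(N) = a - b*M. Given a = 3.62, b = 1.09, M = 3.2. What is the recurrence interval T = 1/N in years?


log10(N) = 3.62 - 1.09*3.2 = 0.132
N = 10^0.132 = 1.355189
T = 1/N = 1/1.355189 = 0.7379 years

0.7379


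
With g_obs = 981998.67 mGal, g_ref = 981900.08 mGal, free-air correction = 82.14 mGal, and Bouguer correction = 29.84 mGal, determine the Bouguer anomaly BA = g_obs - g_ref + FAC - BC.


BA = g_obs - g_ref + FAC - BC
= 981998.67 - 981900.08 + 82.14 - 29.84
= 150.89 mGal

150.89


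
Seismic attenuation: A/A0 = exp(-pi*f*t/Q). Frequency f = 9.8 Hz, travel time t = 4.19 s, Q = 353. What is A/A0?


pi*f*t/Q = pi*9.8*4.19/353 = 0.365439
A/A0 = exp(-0.365439) = 0.693892

0.693892


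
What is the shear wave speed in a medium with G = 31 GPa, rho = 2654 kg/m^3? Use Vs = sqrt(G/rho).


Convert G to Pa: G = 31e9 Pa
Compute G/rho = 31e9 / 2654 = 11680482.2909
Vs = sqrt(11680482.2909) = 3417.67 m/s

3417.67


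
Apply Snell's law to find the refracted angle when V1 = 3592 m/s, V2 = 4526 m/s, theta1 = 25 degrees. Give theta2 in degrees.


sin(theta1) = sin(25 deg) = 0.422618
sin(theta2) = V2/V1 * sin(theta1) = 4526/3592 * 0.422618 = 0.532508
theta2 = arcsin(0.532508) = 32.1751 degrees

32.1751


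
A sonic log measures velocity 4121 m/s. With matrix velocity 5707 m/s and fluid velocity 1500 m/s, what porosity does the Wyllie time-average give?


1/V - 1/Vm = 1/4121 - 1/5707 = 6.744e-05
1/Vf - 1/Vm = 1/1500 - 1/5707 = 0.00049144
phi = 6.744e-05 / 0.00049144 = 0.1372

0.1372


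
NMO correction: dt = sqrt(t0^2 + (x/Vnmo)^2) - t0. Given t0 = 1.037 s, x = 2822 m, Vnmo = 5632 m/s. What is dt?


x/Vnmo = 2822/5632 = 0.501065
(x/Vnmo)^2 = 0.251066
t0^2 = 1.075369
sqrt(1.075369 + 0.251066) = 1.15171
dt = 1.15171 - 1.037 = 0.11471

0.11471


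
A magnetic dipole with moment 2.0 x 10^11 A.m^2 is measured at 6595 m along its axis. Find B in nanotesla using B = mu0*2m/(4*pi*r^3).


m = 2.0 x 10^11 = 200000000000 A.m^2
2m = 400000000000 A.m^2
r^3 = 6595^3 = 286843094875
B = (4pi*10^-7) * 400000000000 / (4*pi * 286843094875) * 1e9
= 502654.824574 / 3604576638369.04 * 1e9
= 139.4491 nT

139.4491


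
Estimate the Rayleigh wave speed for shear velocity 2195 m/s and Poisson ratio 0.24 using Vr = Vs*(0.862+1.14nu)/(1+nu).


Numerator factor = 0.862 + 1.14*0.24 = 1.1356
Denominator = 1 + 0.24 = 1.24
Vr = 2195 * 1.1356 / 1.24 = 2010.2 m/s

2010.2


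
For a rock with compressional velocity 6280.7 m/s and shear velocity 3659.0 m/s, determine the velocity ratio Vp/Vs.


Vp/Vs = 6280.7 / 3659.0
= 1.7165

1.7165


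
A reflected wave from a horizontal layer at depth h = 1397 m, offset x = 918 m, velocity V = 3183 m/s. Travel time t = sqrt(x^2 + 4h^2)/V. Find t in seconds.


x^2 + 4h^2 = 918^2 + 4*1397^2 = 842724 + 7806436 = 8649160
sqrt(8649160) = 2940.9454
t = 2940.9454 / 3183 = 0.924 s

0.924


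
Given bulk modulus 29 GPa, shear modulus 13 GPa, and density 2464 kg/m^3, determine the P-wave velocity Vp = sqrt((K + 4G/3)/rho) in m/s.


First compute the effective modulus:
K + 4G/3 = 29e9 + 4*13e9/3 = 46333333333.33 Pa
Then divide by density:
46333333333.33 / 2464 = 18804112.5541 Pa/(kg/m^3)
Take the square root:
Vp = sqrt(18804112.5541) = 4336.37 m/s

4336.37


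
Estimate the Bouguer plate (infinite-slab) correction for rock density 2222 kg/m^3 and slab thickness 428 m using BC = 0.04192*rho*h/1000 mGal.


BC = 0.04192 * rho * h / 1000
= 0.04192 * 2222 * 428 / 1000
= 39.8666 mGal

39.8666


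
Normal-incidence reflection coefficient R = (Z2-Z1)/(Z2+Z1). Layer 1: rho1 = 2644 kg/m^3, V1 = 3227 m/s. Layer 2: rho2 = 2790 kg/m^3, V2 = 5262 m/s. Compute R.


Z1 = 2644 * 3227 = 8532188
Z2 = 2790 * 5262 = 14680980
R = (14680980 - 8532188) / (14680980 + 8532188) = 6148792 / 23213168 = 0.2649

0.2649


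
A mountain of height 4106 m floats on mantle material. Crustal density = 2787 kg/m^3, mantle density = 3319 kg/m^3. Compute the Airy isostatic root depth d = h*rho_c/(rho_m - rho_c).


rho_m - rho_c = 3319 - 2787 = 532
d = 4106 * 2787 / 532
= 11443422 / 532
= 21510.19 m

21510.19


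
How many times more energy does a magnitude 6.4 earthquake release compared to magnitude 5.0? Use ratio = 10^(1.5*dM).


M2 - M1 = 6.4 - 5.0 = 1.4
1.5 * 1.4 = 2.1
ratio = 10^2.1 = 125.89

125.89


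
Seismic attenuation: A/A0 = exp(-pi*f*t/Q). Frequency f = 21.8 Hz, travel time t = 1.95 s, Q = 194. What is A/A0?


pi*f*t/Q = pi*21.8*1.95/194 = 0.688397
A/A0 = exp(-0.688397) = 0.502381

0.502381


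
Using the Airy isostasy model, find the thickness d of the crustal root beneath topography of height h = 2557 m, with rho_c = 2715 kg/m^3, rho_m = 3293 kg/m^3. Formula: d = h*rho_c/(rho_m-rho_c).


rho_m - rho_c = 3293 - 2715 = 578
d = 2557 * 2715 / 578
= 6942255 / 578
= 12010.82 m

12010.82


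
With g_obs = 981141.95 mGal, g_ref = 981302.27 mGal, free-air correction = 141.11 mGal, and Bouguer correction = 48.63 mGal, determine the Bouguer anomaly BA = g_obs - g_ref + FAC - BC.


BA = g_obs - g_ref + FAC - BC
= 981141.95 - 981302.27 + 141.11 - 48.63
= -67.84 mGal

-67.84


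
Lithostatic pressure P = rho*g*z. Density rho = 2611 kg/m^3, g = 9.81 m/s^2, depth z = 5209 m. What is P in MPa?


P = rho * g * z / 1e6
= 2611 * 9.81 * 5209 / 1e6
= 133422857.19 / 1e6
= 133.4229 MPa

133.4229


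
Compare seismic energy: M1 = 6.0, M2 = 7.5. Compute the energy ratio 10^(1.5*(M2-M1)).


M2 - M1 = 7.5 - 6.0 = 1.5
1.5 * 1.5 = 2.25
ratio = 10^2.25 = 177.83

177.83


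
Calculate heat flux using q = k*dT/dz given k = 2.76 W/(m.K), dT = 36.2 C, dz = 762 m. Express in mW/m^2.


q = k * dT / dz * 1000
= 2.76 * 36.2 / 762 * 1000
= 0.131118 * 1000
= 131.1181 mW/m^2

131.1181


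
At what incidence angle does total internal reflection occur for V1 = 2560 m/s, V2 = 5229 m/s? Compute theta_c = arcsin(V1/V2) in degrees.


V1/V2 = 2560/5229 = 0.489577
theta_c = arcsin(0.489577) = 29.3128 degrees

29.3128


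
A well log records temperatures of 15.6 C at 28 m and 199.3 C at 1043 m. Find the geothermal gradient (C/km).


dT = 199.3 - 15.6 = 183.7 C
dz = 1043 - 28 = 1015 m
gradient = dT/dz * 1000 = 183.7/1015 * 1000 = 180.9852 C/km

180.9852


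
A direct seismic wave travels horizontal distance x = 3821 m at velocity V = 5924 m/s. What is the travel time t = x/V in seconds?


t = x / V
= 3821 / 5924
= 0.645 s

0.645


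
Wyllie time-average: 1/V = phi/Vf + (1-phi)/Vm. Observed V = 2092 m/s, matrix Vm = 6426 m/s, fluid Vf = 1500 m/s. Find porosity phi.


1/V - 1/Vm = 1/2092 - 1/6426 = 0.00032239
1/Vf - 1/Vm = 1/1500 - 1/6426 = 0.00051105
phi = 0.00032239 / 0.00051105 = 0.6308

0.6308


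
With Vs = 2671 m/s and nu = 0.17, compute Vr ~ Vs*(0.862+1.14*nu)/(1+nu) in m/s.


Numerator factor = 0.862 + 1.14*0.17 = 1.0558
Denominator = 1 + 0.17 = 1.17
Vr = 2671 * 1.0558 / 1.17 = 2410.29 m/s

2410.29


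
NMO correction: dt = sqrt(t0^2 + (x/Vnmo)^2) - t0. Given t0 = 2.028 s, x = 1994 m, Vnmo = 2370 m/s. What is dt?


x/Vnmo = 1994/2370 = 0.84135
(x/Vnmo)^2 = 0.70787
t0^2 = 4.112784
sqrt(4.112784 + 0.70787) = 2.195599
dt = 2.195599 - 2.028 = 0.167599

0.167599


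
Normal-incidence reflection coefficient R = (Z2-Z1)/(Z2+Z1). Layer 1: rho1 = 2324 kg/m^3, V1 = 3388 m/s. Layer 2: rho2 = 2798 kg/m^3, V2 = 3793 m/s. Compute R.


Z1 = 2324 * 3388 = 7873712
Z2 = 2798 * 3793 = 10612814
R = (10612814 - 7873712) / (10612814 + 7873712) = 2739102 / 18486526 = 0.1482

0.1482


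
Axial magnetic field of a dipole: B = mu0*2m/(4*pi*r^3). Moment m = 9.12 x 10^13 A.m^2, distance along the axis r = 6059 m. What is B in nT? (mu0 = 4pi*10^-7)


m = 9.12 x 10^13 = 91200000000000 A.m^2
2m = 182400000000000 A.m^2
r^3 = 6059^3 = 222434863379
B = (4pi*10^-7) * 182400000000000 / (4*pi * 222434863379) * 1e9
= 229210600.005911 / 2795198930774.86 * 1e9
= 82001.5339 nT

82001.5339


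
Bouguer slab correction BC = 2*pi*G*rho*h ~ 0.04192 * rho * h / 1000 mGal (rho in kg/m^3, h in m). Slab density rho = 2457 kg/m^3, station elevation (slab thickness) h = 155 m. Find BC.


BC = 0.04192 * rho * h / 1000
= 0.04192 * 2457 * 155 / 1000
= 15.9646 mGal

15.9646


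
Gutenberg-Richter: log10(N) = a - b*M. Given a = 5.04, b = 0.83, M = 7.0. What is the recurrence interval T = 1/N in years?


log10(N) = 5.04 - 0.83*7.0 = -0.77
N = 10^-0.77 = 0.169824
T = 1/N = 1/0.169824 = 5.8884 years

5.8884


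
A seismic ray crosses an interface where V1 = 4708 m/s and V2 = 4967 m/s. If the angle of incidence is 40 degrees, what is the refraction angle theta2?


sin(theta1) = sin(40 deg) = 0.642788
sin(theta2) = V2/V1 * sin(theta1) = 4967/4708 * 0.642788 = 0.678149
theta2 = arcsin(0.678149) = 42.6992 degrees

42.6992


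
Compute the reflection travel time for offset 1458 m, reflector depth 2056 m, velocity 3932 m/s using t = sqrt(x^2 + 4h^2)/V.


x^2 + 4h^2 = 1458^2 + 4*2056^2 = 2125764 + 16908544 = 19034308
sqrt(19034308) = 4362.8326
t = 4362.8326 / 3932 = 1.1096 s

1.1096


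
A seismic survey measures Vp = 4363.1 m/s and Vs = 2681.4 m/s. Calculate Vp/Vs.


Vp/Vs = 4363.1 / 2681.4
= 1.6272

1.6272


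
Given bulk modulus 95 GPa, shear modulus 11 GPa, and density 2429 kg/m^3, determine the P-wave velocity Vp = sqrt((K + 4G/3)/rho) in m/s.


First compute the effective modulus:
K + 4G/3 = 95e9 + 4*11e9/3 = 109666666666.67 Pa
Then divide by density:
109666666666.67 / 2429 = 45148895.293 Pa/(kg/m^3)
Take the square root:
Vp = sqrt(45148895.293) = 6719.29 m/s

6719.29


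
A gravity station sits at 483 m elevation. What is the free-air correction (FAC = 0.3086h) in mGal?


FAC = 0.3086 * h
= 0.3086 * 483
= 149.0538 mGal

149.0538


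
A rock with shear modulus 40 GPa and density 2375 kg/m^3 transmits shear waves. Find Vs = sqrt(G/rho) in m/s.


Convert G to Pa: G = 40e9 Pa
Compute G/rho = 40e9 / 2375 = 16842105.2632
Vs = sqrt(16842105.2632) = 4103.91 m/s

4103.91


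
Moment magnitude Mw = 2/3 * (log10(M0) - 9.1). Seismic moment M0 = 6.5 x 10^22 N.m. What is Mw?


log10(M0) = log10(6.5 x 10^22) = 22.8129
Mw = 2/3 * (22.8129 - 9.1)
= 2/3 * 13.7129
= 9.14

9.14


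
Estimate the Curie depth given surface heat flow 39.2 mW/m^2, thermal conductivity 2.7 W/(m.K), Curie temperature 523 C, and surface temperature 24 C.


T_Curie - T_surf = 523 - 24 = 499 C
Convert q to W/m^2: 39.2 mW/m^2 = 0.0392 W/m^2
d = 499 * 2.7 / 0.0392 = 34369.9 m

34369.9


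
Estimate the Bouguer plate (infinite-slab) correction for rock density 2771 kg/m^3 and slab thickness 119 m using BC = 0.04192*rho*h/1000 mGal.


BC = 0.04192 * rho * h / 1000
= 0.04192 * 2771 * 119 / 1000
= 13.8231 mGal

13.8231


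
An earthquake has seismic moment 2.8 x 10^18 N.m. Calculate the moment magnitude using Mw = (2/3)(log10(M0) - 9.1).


log10(M0) = log10(2.8 x 10^18) = 18.4472
Mw = 2/3 * (18.4472 - 9.1)
= 2/3 * 9.3472
= 6.23

6.23


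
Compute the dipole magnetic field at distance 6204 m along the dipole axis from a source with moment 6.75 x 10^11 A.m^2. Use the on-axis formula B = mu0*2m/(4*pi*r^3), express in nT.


m = 6.75 x 10^11 = 675000000000 A.m^2
2m = 1350000000000 A.m^2
r^3 = 6204^3 = 238789577664
B = (4pi*10^-7) * 1350000000000 / (4*pi * 238789577664) * 1e9
= 1696460.032938 / 3000718331772.13 * 1e9
= 565.3513 nT

565.3513


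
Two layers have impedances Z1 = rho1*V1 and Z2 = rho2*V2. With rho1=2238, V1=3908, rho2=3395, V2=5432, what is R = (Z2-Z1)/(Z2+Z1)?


Z1 = 2238 * 3908 = 8746104
Z2 = 3395 * 5432 = 18441640
R = (18441640 - 8746104) / (18441640 + 8746104) = 9695536 / 27187744 = 0.3566

0.3566


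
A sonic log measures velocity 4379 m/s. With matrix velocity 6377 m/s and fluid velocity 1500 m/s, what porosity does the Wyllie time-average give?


1/V - 1/Vm = 1/4379 - 1/6377 = 7.155e-05
1/Vf - 1/Vm = 1/1500 - 1/6377 = 0.00050985
phi = 7.155e-05 / 0.00050985 = 0.1403

0.1403


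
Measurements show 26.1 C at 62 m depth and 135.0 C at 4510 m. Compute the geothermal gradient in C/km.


dT = 135.0 - 26.1 = 108.9 C
dz = 4510 - 62 = 4448 m
gradient = dT/dz * 1000 = 108.9/4448 * 1000 = 24.4829 C/km

24.4829


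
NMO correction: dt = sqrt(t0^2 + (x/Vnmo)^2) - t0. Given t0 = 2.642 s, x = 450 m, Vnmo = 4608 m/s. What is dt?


x/Vnmo = 450/4608 = 0.097656
(x/Vnmo)^2 = 0.009537
t0^2 = 6.980164
sqrt(6.980164 + 0.009537) = 2.643804
dt = 2.643804 - 2.642 = 0.001804

0.001804


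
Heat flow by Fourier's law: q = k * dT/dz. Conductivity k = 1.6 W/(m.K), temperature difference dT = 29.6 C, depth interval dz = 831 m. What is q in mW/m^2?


q = k * dT / dz * 1000
= 1.6 * 29.6 / 831 * 1000
= 0.056992 * 1000
= 56.9916 mW/m^2

56.9916


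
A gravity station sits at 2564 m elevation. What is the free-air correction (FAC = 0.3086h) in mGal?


FAC = 0.3086 * h
= 0.3086 * 2564
= 791.2504 mGal

791.2504


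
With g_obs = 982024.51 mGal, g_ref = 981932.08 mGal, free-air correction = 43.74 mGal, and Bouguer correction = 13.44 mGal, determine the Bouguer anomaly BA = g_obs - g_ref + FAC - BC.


BA = g_obs - g_ref + FAC - BC
= 982024.51 - 981932.08 + 43.74 - 13.44
= 122.73 mGal

122.73


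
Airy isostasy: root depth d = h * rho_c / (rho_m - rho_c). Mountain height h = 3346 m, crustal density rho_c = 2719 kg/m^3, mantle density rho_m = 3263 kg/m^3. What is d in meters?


rho_m - rho_c = 3263 - 2719 = 544
d = 3346 * 2719 / 544
= 9097774 / 544
= 16723.85 m

16723.85


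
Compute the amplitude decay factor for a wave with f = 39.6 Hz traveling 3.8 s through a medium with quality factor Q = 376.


pi*f*t/Q = pi*39.6*3.8/376 = 1.257305
A/A0 = exp(-1.257305) = 0.284419

0.284419


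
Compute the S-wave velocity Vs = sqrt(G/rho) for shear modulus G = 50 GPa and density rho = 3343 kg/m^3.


Convert G to Pa: G = 50e9 Pa
Compute G/rho = 50e9 / 3343 = 14956625.7852
Vs = sqrt(14956625.7852) = 3867.38 m/s

3867.38


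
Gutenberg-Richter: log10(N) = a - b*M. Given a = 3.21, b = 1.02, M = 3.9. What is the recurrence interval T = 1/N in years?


log10(N) = 3.21 - 1.02*3.9 = -0.768
N = 10^-0.768 = 0.170608
T = 1/N = 1/0.170608 = 5.8614 years

5.8614


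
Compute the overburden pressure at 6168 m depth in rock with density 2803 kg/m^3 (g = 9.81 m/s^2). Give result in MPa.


P = rho * g * z / 1e6
= 2803 * 9.81 * 6168 / 1e6
= 169604148.24 / 1e6
= 169.6041 MPa

169.6041


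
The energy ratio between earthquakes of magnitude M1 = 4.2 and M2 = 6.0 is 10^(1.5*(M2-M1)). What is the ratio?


M2 - M1 = 6.0 - 4.2 = 1.8
1.5 * 1.8 = 2.7
ratio = 10^2.7 = 501.19

501.19


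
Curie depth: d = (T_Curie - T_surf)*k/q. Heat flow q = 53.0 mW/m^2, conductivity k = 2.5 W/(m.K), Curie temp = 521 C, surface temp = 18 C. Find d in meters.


T_Curie - T_surf = 521 - 18 = 503 C
Convert q to W/m^2: 53.0 mW/m^2 = 0.053 W/m^2
d = 503 * 2.5 / 0.053 = 23726.42 m

23726.42


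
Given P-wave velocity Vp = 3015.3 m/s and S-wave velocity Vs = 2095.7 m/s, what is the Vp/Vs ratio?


Vp/Vs = 3015.3 / 2095.7
= 1.4388

1.4388


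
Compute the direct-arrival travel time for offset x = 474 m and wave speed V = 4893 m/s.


t = x / V
= 474 / 4893
= 0.0969 s

0.0969


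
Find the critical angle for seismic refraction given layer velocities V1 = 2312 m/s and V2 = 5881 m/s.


V1/V2 = 2312/5881 = 0.39313
theta_c = arcsin(0.39313) = 23.1494 degrees

23.1494


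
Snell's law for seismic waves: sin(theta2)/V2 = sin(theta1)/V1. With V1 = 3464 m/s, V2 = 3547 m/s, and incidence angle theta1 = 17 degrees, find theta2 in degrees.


sin(theta1) = sin(17 deg) = 0.292372
sin(theta2) = V2/V1 * sin(theta1) = 3547/3464 * 0.292372 = 0.299377
theta2 = arcsin(0.299377) = 17.4202 degrees

17.4202


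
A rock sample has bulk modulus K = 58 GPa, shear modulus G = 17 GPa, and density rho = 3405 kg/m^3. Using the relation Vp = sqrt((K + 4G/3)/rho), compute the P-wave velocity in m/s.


First compute the effective modulus:
K + 4G/3 = 58e9 + 4*17e9/3 = 80666666666.67 Pa
Then divide by density:
80666666666.67 / 3405 = 23690651.0034 Pa/(kg/m^3)
Take the square root:
Vp = sqrt(23690651.0034) = 4867.3 m/s

4867.3


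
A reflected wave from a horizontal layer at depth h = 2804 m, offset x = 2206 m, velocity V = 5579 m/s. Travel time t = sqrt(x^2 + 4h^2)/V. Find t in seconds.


x^2 + 4h^2 = 2206^2 + 4*2804^2 = 4866436 + 31449664 = 36316100
sqrt(36316100) = 6026.2841
t = 6026.2841 / 5579 = 1.0802 s

1.0802


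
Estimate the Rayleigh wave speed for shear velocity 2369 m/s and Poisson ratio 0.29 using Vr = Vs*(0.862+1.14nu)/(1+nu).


Numerator factor = 0.862 + 1.14*0.29 = 1.1926
Denominator = 1 + 0.29 = 1.29
Vr = 2369 * 1.1926 / 1.29 = 2190.13 m/s

2190.13


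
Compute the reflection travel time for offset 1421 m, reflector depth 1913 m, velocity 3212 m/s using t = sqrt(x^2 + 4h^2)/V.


x^2 + 4h^2 = 1421^2 + 4*1913^2 = 2019241 + 14638276 = 16657517
sqrt(16657517) = 4081.3622
t = 4081.3622 / 3212 = 1.2707 s

1.2707


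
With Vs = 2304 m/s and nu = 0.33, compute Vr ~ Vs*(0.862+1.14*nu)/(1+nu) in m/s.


Numerator factor = 0.862 + 1.14*0.33 = 1.2382
Denominator = 1 + 0.33 = 1.33
Vr = 2304 * 1.2382 / 1.33 = 2144.97 m/s

2144.97


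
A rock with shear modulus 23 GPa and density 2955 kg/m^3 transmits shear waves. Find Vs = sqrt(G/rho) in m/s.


Convert G to Pa: G = 23e9 Pa
Compute G/rho = 23e9 / 2955 = 7783417.9357
Vs = sqrt(7783417.9357) = 2789.88 m/s

2789.88


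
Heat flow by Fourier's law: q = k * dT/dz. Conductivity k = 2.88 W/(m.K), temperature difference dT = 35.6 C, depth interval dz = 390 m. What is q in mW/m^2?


q = k * dT / dz * 1000
= 2.88 * 35.6 / 390 * 1000
= 0.262892 * 1000
= 262.8923 mW/m^2

262.8923


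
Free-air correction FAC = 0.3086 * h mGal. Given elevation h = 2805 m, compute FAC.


FAC = 0.3086 * h
= 0.3086 * 2805
= 865.623 mGal

865.623


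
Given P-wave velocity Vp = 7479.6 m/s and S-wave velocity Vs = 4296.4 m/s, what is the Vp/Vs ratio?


Vp/Vs = 7479.6 / 4296.4
= 1.7409

1.7409


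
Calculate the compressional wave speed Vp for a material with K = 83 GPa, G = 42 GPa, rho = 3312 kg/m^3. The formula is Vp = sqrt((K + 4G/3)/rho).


First compute the effective modulus:
K + 4G/3 = 83e9 + 4*42e9/3 = 139000000000.0 Pa
Then divide by density:
139000000000.0 / 3312 = 41968599.0338 Pa/(kg/m^3)
Take the square root:
Vp = sqrt(41968599.0338) = 6478.32 m/s

6478.32


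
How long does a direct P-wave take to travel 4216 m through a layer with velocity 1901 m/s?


t = x / V
= 4216 / 1901
= 2.2178 s

2.2178


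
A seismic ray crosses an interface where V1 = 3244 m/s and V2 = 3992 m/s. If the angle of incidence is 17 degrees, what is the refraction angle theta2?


sin(theta1) = sin(17 deg) = 0.292372
sin(theta2) = V2/V1 * sin(theta1) = 3992/3244 * 0.292372 = 0.359787
theta2 = arcsin(0.359787) = 21.0871 degrees

21.0871


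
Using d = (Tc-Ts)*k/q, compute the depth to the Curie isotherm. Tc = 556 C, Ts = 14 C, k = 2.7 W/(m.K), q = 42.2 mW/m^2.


T_Curie - T_surf = 556 - 14 = 542 C
Convert q to W/m^2: 42.2 mW/m^2 = 0.0422 W/m^2
d = 542 * 2.7 / 0.0422 = 34677.73 m

34677.73


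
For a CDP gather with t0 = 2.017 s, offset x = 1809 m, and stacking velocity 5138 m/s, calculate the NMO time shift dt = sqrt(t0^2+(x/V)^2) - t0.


x/Vnmo = 1809/5138 = 0.352083
(x/Vnmo)^2 = 0.123962
t0^2 = 4.068289
sqrt(4.068289 + 0.123962) = 2.047499
dt = 2.047499 - 2.017 = 0.030499

0.030499


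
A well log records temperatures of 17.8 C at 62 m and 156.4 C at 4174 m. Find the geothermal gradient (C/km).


dT = 156.4 - 17.8 = 138.6 C
dz = 4174 - 62 = 4112 m
gradient = dT/dz * 1000 = 138.6/4112 * 1000 = 33.7062 C/km

33.7062


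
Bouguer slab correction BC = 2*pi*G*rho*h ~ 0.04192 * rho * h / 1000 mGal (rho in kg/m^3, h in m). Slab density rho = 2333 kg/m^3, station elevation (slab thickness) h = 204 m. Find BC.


BC = 0.04192 * rho * h / 1000
= 0.04192 * 2333 * 204 / 1000
= 19.9511 mGal

19.9511


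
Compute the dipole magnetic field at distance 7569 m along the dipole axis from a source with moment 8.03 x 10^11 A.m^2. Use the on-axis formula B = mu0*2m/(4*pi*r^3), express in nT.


m = 8.03 x 10^11 = 803000000000 A.m^2
2m = 1606000000000 A.m^2
r^3 = 7569^3 = 433626201009
B = (4pi*10^-7) * 1606000000000 / (4*pi * 433626201009) * 1e9
= 2018159.120666 / 5449107549975.7 * 1e9
= 370.3651 nT

370.3651


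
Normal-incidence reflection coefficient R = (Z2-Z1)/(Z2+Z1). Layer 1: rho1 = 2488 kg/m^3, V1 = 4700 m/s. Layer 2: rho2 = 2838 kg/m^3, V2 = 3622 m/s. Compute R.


Z1 = 2488 * 4700 = 11693600
Z2 = 2838 * 3622 = 10279236
R = (10279236 - 11693600) / (10279236 + 11693600) = -1414364 / 21972836 = -0.0644

-0.0644


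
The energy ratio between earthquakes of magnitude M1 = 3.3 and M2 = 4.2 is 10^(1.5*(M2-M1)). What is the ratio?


M2 - M1 = 4.2 - 3.3 = 0.9
1.5 * 0.9 = 1.35
ratio = 10^1.35 = 22.39

22.39


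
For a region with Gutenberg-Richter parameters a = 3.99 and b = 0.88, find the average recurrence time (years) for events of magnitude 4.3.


log10(N) = 3.99 - 0.88*4.3 = 0.206
N = 10^0.206 = 1.606941
T = 1/N = 1/1.606941 = 0.6223 years

0.6223


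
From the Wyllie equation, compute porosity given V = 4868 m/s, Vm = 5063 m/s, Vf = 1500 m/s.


1/V - 1/Vm = 1/4868 - 1/5063 = 7.91e-06
1/Vf - 1/Vm = 1/1500 - 1/5063 = 0.00046916
phi = 7.91e-06 / 0.00046916 = 0.0169

0.0169


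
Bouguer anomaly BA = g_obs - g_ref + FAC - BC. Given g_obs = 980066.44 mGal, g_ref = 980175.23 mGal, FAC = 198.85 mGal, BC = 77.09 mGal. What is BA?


BA = g_obs - g_ref + FAC - BC
= 980066.44 - 980175.23 + 198.85 - 77.09
= 12.97 mGal

12.97


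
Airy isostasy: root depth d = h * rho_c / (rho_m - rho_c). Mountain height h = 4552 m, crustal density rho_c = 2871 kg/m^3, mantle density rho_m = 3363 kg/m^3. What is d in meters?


rho_m - rho_c = 3363 - 2871 = 492
d = 4552 * 2871 / 492
= 13068792 / 492
= 26562.59 m

26562.59


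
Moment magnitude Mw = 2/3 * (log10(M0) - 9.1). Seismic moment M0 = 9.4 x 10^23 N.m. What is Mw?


log10(M0) = log10(9.4 x 10^23) = 23.9731
Mw = 2/3 * (23.9731 - 9.1)
= 2/3 * 14.8731
= 9.92

9.92


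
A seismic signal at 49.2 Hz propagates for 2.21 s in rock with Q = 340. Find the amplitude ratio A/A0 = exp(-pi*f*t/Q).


pi*f*t/Q = pi*49.2*2.21/340 = 1.004681
A/A0 = exp(-1.004681) = 0.366161

0.366161


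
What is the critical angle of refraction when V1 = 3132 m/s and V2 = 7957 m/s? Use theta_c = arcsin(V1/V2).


V1/V2 = 3132/7957 = 0.393616
theta_c = arcsin(0.393616) = 23.1797 degrees

23.1797


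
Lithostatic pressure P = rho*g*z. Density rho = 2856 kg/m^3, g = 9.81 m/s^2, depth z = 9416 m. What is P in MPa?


P = rho * g * z / 1e6
= 2856 * 9.81 * 9416 / 1e6
= 263811461.76 / 1e6
= 263.8115 MPa

263.8115


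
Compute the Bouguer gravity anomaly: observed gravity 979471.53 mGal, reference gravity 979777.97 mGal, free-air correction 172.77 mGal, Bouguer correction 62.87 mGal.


BA = g_obs - g_ref + FAC - BC
= 979471.53 - 979777.97 + 172.77 - 62.87
= -196.54 mGal

-196.54


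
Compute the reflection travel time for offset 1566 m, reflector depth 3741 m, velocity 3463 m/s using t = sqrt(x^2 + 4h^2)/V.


x^2 + 4h^2 = 1566^2 + 4*3741^2 = 2452356 + 55980324 = 58432680
sqrt(58432680) = 7644.1272
t = 7644.1272 / 3463 = 2.2074 s

2.2074


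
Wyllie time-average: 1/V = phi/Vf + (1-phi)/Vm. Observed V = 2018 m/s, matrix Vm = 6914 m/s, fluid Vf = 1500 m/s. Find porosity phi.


1/V - 1/Vm = 1/2018 - 1/6914 = 0.00035091
1/Vf - 1/Vm = 1/1500 - 1/6914 = 0.00052203
phi = 0.00035091 / 0.00052203 = 0.6722

0.6722


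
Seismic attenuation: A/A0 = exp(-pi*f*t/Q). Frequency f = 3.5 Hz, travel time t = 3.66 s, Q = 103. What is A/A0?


pi*f*t/Q = pi*3.5*3.66/103 = 0.390717
A/A0 = exp(-0.390717) = 0.676572

0.676572


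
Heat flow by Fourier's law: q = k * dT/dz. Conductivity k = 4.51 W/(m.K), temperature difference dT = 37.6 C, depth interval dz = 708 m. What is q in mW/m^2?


q = k * dT / dz * 1000
= 4.51 * 37.6 / 708 * 1000
= 0.239514 * 1000
= 239.5141 mW/m^2

239.5141


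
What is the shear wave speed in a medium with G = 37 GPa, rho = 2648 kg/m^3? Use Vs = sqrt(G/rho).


Convert G to Pa: G = 37e9 Pa
Compute G/rho = 37e9 / 2648 = 13972809.6677
Vs = sqrt(13972809.6677) = 3738.02 m/s

3738.02


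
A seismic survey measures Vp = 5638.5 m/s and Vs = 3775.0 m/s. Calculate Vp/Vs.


Vp/Vs = 5638.5 / 3775.0
= 1.4936

1.4936


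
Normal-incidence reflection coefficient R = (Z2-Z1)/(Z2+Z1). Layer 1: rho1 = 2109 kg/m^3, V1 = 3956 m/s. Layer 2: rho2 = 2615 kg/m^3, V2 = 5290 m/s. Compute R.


Z1 = 2109 * 3956 = 8343204
Z2 = 2615 * 5290 = 13833350
R = (13833350 - 8343204) / (13833350 + 8343204) = 5490146 / 22176554 = 0.2476

0.2476


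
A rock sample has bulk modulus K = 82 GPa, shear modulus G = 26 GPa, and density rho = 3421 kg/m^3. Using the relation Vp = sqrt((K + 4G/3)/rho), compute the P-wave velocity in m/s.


First compute the effective modulus:
K + 4G/3 = 82e9 + 4*26e9/3 = 116666666666.67 Pa
Then divide by density:
116666666666.67 / 3421 = 34103088.7655 Pa/(kg/m^3)
Take the square root:
Vp = sqrt(34103088.7655) = 5839.78 m/s

5839.78


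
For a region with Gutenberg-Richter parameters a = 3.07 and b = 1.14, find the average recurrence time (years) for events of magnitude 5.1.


log10(N) = 3.07 - 1.14*5.1 = -2.744
N = 10^-2.744 = 0.001803
T = 1/N = 1/0.001803 = 554.6257 years

554.6257


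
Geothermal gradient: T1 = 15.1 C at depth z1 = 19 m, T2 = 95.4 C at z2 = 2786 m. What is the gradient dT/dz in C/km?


dT = 95.4 - 15.1 = 80.3 C
dz = 2786 - 19 = 2767 m
gradient = dT/dz * 1000 = 80.3/2767 * 1000 = 29.0206 C/km

29.0206


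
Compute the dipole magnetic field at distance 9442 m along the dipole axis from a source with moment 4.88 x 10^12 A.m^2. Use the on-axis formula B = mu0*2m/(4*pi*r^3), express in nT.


m = 4.88 x 10^12 = 4880000000000 A.m^2
2m = 9760000000000 A.m^2
r^3 = 9442^3 = 841767178888
B = (4pi*10^-7) * 9760000000000 / (4*pi * 841767178888) * 1e9
= 12264777.719615 / 10577958340910.18 * 1e9
= 1159.4655 nT

1159.4655


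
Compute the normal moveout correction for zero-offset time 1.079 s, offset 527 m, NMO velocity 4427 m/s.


x/Vnmo = 527/4427 = 0.119042
(x/Vnmo)^2 = 0.014171
t0^2 = 1.164241
sqrt(1.164241 + 0.014171) = 1.085547
dt = 1.085547 - 1.079 = 0.006547

0.006547


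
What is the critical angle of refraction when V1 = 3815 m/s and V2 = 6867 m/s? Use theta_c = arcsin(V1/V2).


V1/V2 = 3815/6867 = 0.555556
theta_c = arcsin(0.555556) = 33.749 degrees

33.749


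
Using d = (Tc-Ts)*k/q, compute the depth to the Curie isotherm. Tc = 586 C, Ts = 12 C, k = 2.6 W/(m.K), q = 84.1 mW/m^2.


T_Curie - T_surf = 586 - 12 = 574 C
Convert q to W/m^2: 84.1 mW/m^2 = 0.0841 W/m^2
d = 574 * 2.6 / 0.0841 = 17745.54 m

17745.54


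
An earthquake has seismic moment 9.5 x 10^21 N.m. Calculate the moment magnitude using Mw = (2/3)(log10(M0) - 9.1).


log10(M0) = log10(9.5 x 10^21) = 21.9777
Mw = 2/3 * (21.9777 - 9.1)
= 2/3 * 12.8777
= 8.59

8.59


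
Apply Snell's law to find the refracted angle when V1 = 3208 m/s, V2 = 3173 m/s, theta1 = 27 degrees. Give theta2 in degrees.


sin(theta1) = sin(27 deg) = 0.45399
sin(theta2) = V2/V1 * sin(theta1) = 3173/3208 * 0.45399 = 0.449037
theta2 = arcsin(0.449037) = 26.6819 degrees

26.6819


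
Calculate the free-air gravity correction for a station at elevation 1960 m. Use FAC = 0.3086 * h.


FAC = 0.3086 * h
= 0.3086 * 1960
= 604.856 mGal

604.856


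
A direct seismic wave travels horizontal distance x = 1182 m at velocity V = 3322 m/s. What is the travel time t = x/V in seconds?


t = x / V
= 1182 / 3322
= 0.3558 s

0.3558


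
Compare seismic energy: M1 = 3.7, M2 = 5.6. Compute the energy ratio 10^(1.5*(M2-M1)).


M2 - M1 = 5.6 - 3.7 = 1.9
1.5 * 1.9 = 2.85
ratio = 10^2.85 = 707.95

707.95


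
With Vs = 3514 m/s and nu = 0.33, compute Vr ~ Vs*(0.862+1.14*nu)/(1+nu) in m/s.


Numerator factor = 0.862 + 1.14*0.33 = 1.2382
Denominator = 1 + 0.33 = 1.33
Vr = 3514 * 1.2382 / 1.33 = 3271.45 m/s

3271.45


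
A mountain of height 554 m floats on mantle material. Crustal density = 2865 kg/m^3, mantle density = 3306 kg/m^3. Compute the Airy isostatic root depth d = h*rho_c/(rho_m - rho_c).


rho_m - rho_c = 3306 - 2865 = 441
d = 554 * 2865 / 441
= 1587210 / 441
= 3599.12 m

3599.12


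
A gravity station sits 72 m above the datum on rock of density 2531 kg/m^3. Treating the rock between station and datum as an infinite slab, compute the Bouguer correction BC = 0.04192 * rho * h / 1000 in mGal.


BC = 0.04192 * rho * h / 1000
= 0.04192 * 2531 * 72 / 1000
= 7.6392 mGal

7.6392


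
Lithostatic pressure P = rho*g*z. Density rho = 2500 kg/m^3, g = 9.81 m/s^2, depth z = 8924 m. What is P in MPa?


P = rho * g * z / 1e6
= 2500 * 9.81 * 8924 / 1e6
= 218861100.0 / 1e6
= 218.8611 MPa

218.8611
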